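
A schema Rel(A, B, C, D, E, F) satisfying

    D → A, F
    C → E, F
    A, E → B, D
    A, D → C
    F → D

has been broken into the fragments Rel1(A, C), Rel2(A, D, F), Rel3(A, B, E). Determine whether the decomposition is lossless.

Chase test. Columns are A, B, C, D, E, F; row i has aⱼ where attribute j ∈ Reli, else bᵢⱼ.
Initial tableau (one row per fragment):
  row 1: a1 b12 a3 b14 b15 b16
  row 2: a1 b22 b23 a4 b25 a6
  row 3: a1 a2 b33 b34 a5 b36
No row becomes fully distinguished — the join is lossy.

No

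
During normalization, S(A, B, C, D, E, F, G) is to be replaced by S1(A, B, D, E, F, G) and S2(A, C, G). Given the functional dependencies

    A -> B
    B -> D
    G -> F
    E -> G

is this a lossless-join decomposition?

No

Common attributes: S1 ∩ S2 = {A, G}.
Closure of {A, G}: A → B applies, adding B; B → D applies, adding D; G → F applies, adding F. So (A, G)⁺ = {A, B, D, F, G}.
The closure contains neither all of S1 = {A, B, D, E, F, G} nor all of S2 = {A, C, G}, so the common attributes are not a superkey of either fragment. The join is lossy.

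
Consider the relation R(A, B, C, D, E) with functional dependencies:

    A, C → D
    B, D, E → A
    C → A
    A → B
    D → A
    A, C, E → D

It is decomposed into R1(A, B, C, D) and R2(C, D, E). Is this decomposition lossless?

Common attributes: R1 ∩ R2 = {C, D}.
Closure of {C, D}: C → A applies, adding A; A → B applies, adding B. So (C, D)⁺ = {A, B, C, D}.
This closure contains every attribute of R1, so R1 ∩ R2 → R1. The join is lossless.

Yes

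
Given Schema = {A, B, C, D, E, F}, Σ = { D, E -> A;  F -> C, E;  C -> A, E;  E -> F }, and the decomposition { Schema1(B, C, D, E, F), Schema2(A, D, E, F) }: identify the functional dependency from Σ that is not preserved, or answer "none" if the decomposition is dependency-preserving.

none

D, E → A lies within Schema2.
F → C, E lies within Schema1.
C → A, E: restricted closure across fragments reaches A, E.
E → F lies within Schema1.
Every dependency is enforceable on the fragments, so the decomposition is dependency-preserving.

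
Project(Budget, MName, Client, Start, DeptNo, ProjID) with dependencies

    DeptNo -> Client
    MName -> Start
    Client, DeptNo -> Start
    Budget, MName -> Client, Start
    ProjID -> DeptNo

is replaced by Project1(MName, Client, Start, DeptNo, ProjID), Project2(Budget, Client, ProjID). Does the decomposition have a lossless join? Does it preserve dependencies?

lossy and not dependency-preserving

Lossless test: (Client, ProjID)⁺ = {Client, Start, DeptNo, ProjID}, which is a superkey of neither fragment — lossy.
Dependency preservation: the restricted closure of {Budget, MName} across the fragments never reaches {Client, Start}, so Budget, MName → Client, Start cannot be enforced without a join — not preserved.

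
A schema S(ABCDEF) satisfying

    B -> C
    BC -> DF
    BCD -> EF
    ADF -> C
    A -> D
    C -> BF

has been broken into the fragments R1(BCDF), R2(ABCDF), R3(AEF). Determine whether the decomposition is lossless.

Chase test. Columns are ABCDEF; row i has aⱼ where attribute j ∈ Ri, else bᵢⱼ.
Initial tableau (one row per fragment):
  row 1: b11 a2 a3 a4 b15 a6
  row 2: a1 a2 a3 a4 b25 a6
  row 3: a1 b32 b33 b34 a5 a6
Rows 1 and 2 agree on BCD; apply BCD→EF and equate their EF entries.
Rows 2 and 3 agree on A; apply A→D and equate their D entries.
Rows 2 and 3 agree on ADF; apply ADF→C and equate their C entries.
Rows 1 and 3 agree on C; apply C→BF and equate their BF entries.
Rows 1 and 3 agree on BCD; apply BCD→EF and equate their EF entries.
Row 2 is now all distinguished symbols — the join is lossless.

Yes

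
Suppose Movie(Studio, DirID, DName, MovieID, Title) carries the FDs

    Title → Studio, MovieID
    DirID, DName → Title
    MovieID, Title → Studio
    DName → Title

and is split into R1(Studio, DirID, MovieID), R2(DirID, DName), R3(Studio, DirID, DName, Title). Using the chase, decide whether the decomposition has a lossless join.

No

Chase test. Columns are Studio, DirID, DName, MovieID, Title; row i has aⱼ where attribute j ∈ Ri, else bᵢⱼ.
Initial tableau (one row per fragment):
  row 1: a1 a2 b13 a4 b15
  row 2: b21 a2 a3 b24 b25
  row 3: a1 a2 a3 b34 a5
Rows 2 and 3 agree on DirID, DName; apply DirID, DName→Title and equate their Title entries.
Rows 2 and 3 agree on Title; apply Title→Studio, MovieID and equate their Studio, MovieID entries.
No row becomes fully distinguished — the join is lossy.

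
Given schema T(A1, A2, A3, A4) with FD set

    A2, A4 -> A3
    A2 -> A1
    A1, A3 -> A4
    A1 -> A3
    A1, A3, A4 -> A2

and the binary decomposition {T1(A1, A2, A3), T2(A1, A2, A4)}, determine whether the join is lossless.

Yes

Common attributes: T1 ∩ T2 = {A1, A2}.
Closure of {A1, A2}: A1 → A3 applies, adding A3; A1, A3 → A4 applies, adding A4. So (A1, A2)⁺ = {A1, A2, A3, A4}.
This closure contains every attribute of T1, so T1 ∩ T2 → T1. The join is lossless.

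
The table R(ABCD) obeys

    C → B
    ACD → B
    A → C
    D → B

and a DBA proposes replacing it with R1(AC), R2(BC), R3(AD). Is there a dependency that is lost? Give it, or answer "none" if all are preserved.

Check D → B: no single fragment contains all of {BD}, and the restricted closure of {D} across the fragments never reaches {B}.
C → B is preserved.
ACD → B is preserved.
A → C is preserved.

D → B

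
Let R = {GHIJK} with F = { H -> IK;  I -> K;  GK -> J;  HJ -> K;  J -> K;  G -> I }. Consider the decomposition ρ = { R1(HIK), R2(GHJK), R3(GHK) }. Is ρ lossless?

Yes

Chase test. Columns are GHIJK; row i has aⱼ where attribute j ∈ Ri, else bᵢⱼ.
Initial tableau (one row per fragment):
  row 1: b11 a2 a3 b14 a5
  row 2: a1 a2 b23 a4 a5
  row 3: a1 a2 b33 b34 a5
Rows 1 and 2 agree on H; apply H→IK and equate their IK entries.
Rows 1 and 3 agree on H; apply H→IK and equate their IK entries.
Rows 2 and 3 agree on GK; apply GK→J and equate their J entries.
Row 2 is now all distinguished symbols — the join is lossless.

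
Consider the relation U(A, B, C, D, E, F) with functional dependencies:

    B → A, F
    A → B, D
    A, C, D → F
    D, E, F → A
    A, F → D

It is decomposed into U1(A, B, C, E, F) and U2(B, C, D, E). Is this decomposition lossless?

Common attributes: U1 ∩ U2 = {B, C, E}.
Closure of {B, C, E}: B → A, F applies, adding A, F; A → B, D applies, adding D. So (B, C, E)⁺ = {A, B, C, D, E, F}.
This closure contains every attribute of U1, so U1 ∩ U2 → U1. The join is lossless.

Yes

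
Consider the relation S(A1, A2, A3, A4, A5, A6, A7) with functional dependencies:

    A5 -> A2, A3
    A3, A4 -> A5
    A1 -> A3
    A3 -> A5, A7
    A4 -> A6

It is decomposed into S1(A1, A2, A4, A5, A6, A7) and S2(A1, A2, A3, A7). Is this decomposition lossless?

Common attributes: S1 ∩ S2 = {A1, A2, A7}.
Closure of {A1, A2, A7}: A1 → A3 applies, adding A3; A3 → A5, A7 applies, adding A5. So (A1, A2, A7)⁺ = {A1, A2, A3, A5, A7}.
This closure contains every attribute of S2, so S1 ∩ S2 → S2. The join is lossless.

Yes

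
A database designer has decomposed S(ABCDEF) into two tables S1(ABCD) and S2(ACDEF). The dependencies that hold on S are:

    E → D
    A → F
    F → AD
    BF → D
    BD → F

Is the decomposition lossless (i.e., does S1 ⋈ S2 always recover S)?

Common attributes: S1 ∩ S2 = {ACD}.
Closure of {ACD}: A → F applies, adding F. So (ACD)⁺ = {ACDF}.
The closure contains neither all of S1 = {ABCD} nor all of S2 = {ACDEF}, so the common attributes are not a superkey of either fragment. The join is lossy.

No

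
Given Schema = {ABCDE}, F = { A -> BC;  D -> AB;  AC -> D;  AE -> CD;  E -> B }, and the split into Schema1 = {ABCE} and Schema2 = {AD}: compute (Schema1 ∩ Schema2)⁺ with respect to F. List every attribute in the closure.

ABCD

Schema1 ∩ Schema2 = {A}.
A → BC applies, adding BC
AC → D applies, adding D
Closure: {ABCD}.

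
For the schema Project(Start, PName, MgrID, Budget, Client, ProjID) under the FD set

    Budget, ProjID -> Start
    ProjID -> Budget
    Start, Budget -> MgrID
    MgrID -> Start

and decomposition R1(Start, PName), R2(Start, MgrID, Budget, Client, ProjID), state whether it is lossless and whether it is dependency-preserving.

Lossless test: (Start)⁺ = {Start}, which is a superkey of neither fragment — lossy.
Dependency preservation: every FD's attributes lie within a single fragment, so each can be enforced locally — preserved.

lossy but dependency-preserving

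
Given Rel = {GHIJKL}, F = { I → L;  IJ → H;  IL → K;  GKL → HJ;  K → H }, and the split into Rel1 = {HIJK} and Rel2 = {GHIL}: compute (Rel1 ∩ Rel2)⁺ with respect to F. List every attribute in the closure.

HIKL

Rel1 ∩ Rel2 = {HI}.
I → L applies, adding L
IL → K applies, adding K
Closure: {HIKL}.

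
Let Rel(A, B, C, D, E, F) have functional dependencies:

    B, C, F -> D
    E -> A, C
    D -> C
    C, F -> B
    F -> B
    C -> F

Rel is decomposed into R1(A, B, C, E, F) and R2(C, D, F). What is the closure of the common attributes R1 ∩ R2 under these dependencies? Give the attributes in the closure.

B, C, D, F

R1 ∩ R2 = {C, F}.
C, F → B applies, adding B
B, C, F → D applies, adding D
Closure: {B, C, D, F}.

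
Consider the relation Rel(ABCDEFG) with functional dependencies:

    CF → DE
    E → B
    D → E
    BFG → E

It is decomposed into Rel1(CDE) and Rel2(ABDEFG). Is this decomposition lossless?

Common attributes: Rel1 ∩ Rel2 = {DE}.
Closure of {DE}: E → B applies, adding B. So (DE)⁺ = {BDE}.
The closure contains neither all of Rel1 = {CDE} nor all of Rel2 = {ABDEFG}, so the common attributes are not a superkey of either fragment. The join is lossy.

No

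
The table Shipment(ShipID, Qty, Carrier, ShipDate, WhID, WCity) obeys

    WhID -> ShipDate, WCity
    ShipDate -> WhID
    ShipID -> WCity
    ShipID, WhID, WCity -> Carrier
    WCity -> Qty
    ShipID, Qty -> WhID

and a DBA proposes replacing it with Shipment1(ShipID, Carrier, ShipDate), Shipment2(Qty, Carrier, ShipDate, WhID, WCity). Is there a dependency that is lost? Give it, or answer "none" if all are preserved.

WhID → ShipDate, WCity lies within Shipment2.
ShipDate → WhID lies within Shipment2.
ShipID → WCity: restricted closure across fragments reaches WCity.
ShipID, WhID, WCity → Carrier: restricted closure across fragments reaches Carrier.
WCity → Qty lies within Shipment2.
ShipID, Qty → WhID: restricted closure across fragments reaches WhID.
Every dependency is enforceable on the fragments, so the decomposition is dependency-preserving.

none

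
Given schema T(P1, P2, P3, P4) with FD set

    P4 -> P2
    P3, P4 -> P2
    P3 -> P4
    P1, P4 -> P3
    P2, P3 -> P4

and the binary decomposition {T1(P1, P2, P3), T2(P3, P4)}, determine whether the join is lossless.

Yes

Common attributes: T1 ∩ T2 = {P3}.
Closure of {P3}: P3 → P4 applies, adding P4; P4 → P2 applies, adding P2. So (P3)⁺ = {P2, P3, P4}.
This closure contains every attribute of T2, so T1 ∩ T2 → T2. The join is lossless.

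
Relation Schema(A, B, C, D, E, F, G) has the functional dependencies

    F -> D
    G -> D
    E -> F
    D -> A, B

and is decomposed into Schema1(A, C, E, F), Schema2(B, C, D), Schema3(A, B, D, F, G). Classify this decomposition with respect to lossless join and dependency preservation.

Lossless test (chase): Rows 1 and 3 agree on F; apply F→D and equate their D entries. Rows 1 and 2 agree on D; apply D→A, B and equate their A, B entries. No row becomes fully distinguished — the join is lossy.
Dependency preservation: every FD's attributes lie within a single fragment, so each can be enforced locally — preserved.

lossy but dependency-preserving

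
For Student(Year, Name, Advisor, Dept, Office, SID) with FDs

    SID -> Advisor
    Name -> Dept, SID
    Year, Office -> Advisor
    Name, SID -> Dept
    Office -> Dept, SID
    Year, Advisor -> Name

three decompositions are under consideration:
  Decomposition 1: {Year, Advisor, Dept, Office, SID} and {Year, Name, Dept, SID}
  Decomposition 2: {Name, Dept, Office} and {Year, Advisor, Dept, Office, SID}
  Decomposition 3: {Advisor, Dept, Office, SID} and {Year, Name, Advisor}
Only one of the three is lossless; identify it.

Decomposition 1: common = {Year, Dept, SID}, closure = {Year, Name, Advisor, Dept, SID} → lossless.
Decomposition 2: common = {Dept, Office}, closure = {Advisor, Dept, Office, SID} → lossy.
Decomposition 3: common = {Advisor}, closure = {Advisor} → lossy.

Decomposition 1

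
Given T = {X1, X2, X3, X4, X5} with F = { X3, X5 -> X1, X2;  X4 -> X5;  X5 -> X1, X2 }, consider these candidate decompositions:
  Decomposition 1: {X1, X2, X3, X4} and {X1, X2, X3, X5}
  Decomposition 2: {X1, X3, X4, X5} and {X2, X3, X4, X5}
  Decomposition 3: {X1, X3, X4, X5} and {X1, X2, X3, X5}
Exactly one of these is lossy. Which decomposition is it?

Decomposition 1

Decomposition 1: common = {X1, X2, X3}, closure = {X1, X2, X3} → lossy.
Decomposition 2: common = {X3, X4, X5}, closure = {X1, X2, X3, X4, X5} → lossless.
Decomposition 3: common = {X1, X3, X5}, closure = {X1, X2, X3, X5} → lossless.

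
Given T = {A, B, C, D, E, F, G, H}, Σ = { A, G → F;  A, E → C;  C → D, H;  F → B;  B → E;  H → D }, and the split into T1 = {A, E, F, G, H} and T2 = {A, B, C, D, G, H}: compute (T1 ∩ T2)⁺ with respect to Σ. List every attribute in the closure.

T1 ∩ T2 = {A, G, H}.
A, G → F applies, adding F
F → B applies, adding B
B → E applies, adding E
H → D applies, adding D
A, E → C applies, adding C
Closure: {A, B, C, D, E, F, G, H}.

A, B, C, D, E, F, G, H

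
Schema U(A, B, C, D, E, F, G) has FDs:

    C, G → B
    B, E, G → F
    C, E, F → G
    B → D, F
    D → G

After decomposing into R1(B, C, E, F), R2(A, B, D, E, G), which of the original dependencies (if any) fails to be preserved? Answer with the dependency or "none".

C, G → B

Check C, G → B: no single fragment contains all of {B, C, G}, and the restricted closure of {C, G} across the fragments never reaches {B}.
B, E, G → F is preserved.
C, E, F → G is preserved.
B → D, F is preserved.
D → G is preserved.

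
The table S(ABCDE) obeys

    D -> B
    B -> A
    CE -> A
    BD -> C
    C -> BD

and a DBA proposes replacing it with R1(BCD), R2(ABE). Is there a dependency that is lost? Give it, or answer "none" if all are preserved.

none

D → B lies within R1.
B → A lies within R2.
CE → A: restricted closure across fragments reaches A.
BD → C lies within R1.
C → BD lies within R1.
Every dependency is enforceable on the fragments, so the decomposition is dependency-preserving.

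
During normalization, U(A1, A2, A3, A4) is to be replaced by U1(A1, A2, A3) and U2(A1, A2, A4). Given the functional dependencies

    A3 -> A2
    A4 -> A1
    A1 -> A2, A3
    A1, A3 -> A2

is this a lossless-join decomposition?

Common attributes: U1 ∩ U2 = {A1, A2}.
Closure of {A1, A2}: A1 → A2, A3 applies, adding A3. So (A1, A2)⁺ = {A1, A2, A3}.
This closure contains every attribute of U1, so U1 ∩ U2 → U1. The join is lossless.

Yes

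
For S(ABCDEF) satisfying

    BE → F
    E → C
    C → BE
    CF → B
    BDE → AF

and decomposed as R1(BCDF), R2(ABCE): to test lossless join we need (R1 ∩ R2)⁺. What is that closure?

R1 ∩ R2 = {BC}.
C → BE applies, adding E
BE → F applies, adding F
Closure: {BCEF}.

BCEF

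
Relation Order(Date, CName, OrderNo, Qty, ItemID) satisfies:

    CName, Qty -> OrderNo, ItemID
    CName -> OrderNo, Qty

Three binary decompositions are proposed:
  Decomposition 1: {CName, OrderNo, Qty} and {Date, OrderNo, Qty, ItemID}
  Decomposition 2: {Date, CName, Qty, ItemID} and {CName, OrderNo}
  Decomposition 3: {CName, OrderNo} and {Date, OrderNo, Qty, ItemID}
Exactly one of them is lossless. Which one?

Decomposition 2

Decomposition 1: common = {OrderNo, Qty}, closure = {OrderNo, Qty} → lossy.
Decomposition 2: common = {CName}, closure = {CName, OrderNo, Qty, ItemID} → lossless.
Decomposition 3: common = {OrderNo}, closure = {OrderNo} → lossy.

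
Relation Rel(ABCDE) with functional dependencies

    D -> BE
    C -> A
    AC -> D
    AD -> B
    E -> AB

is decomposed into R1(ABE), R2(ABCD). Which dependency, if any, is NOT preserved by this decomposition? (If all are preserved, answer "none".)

Check D → BE: no single fragment contains all of {BDE}, and the restricted closure of {D} across the fragments never reaches {BE}.
C → A is preserved.
AC → D is preserved.
AD → B is preserved.
E → AB is preserved.

D -> BE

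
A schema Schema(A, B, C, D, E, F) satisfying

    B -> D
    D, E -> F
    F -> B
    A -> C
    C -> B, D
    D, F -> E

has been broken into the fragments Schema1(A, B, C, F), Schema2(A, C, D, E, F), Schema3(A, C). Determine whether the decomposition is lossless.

Yes

Chase test. Columns are A, B, C, D, E, F; row i has aⱼ where attribute j ∈ Schemai, else bᵢⱼ.
Initial tableau (one row per fragment):
  row 1: a1 a2 a3 b14 b15 a6
  row 2: a1 b22 a3 a4 a5 a6
  row 3: a1 b32 a3 b34 b35 b36
Rows 1 and 2 agree on F; apply F→B and equate their B entries.
Rows 1 and 2 agree on C; apply C→B, D and equate their B, D entries.
Rows 1 and 3 agree on C; apply C→B, D and equate their B, D entries.
Rows 1 and 2 agree on D, F; apply D, F→E and equate their E entries.
Row 1 is now all distinguished symbols — the join is lossless.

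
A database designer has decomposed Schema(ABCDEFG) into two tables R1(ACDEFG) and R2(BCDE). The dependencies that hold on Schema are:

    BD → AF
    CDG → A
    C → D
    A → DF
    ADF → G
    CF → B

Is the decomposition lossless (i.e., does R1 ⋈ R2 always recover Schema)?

Common attributes: R1 ∩ R2 = {CDE}.
No dependency enlarges {CDE}, so (CDE)⁺ = {CDE}.
The closure contains neither all of R1 = {ACDEFG} nor all of R2 = {BCDE}, so the common attributes are not a superkey of either fragment. The join is lossy.

No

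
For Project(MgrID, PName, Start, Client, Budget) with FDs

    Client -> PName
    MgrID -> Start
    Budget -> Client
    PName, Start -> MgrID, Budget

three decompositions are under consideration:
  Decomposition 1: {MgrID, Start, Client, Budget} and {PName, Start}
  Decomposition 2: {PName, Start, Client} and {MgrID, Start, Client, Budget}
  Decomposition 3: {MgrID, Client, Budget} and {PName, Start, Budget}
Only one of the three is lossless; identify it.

Decomposition 1: common = {Start}, closure = {Start} → lossy.
Decomposition 2: common = {Start, Client}, closure = {MgrID, PName, Start, Client, Budget} → lossless.
Decomposition 3: common = {Budget}, closure = {PName, Client, Budget} → lossy.

Decomposition 2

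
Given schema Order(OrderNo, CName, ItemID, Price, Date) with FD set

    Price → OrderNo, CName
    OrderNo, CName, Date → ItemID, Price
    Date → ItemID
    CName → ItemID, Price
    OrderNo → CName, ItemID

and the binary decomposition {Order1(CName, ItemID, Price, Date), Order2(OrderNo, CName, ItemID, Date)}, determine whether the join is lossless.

Common attributes: Order1 ∩ Order2 = {CName, ItemID, Date}.
Closure of {CName, ItemID, Date}: CName → ItemID, Price applies, adding Price; Price → OrderNo, CName applies, adding OrderNo. So (CName, ItemID, Date)⁺ = {OrderNo, CName, ItemID, Price, Date}.
This closure contains every attribute of Order1, so Order1 ∩ Order2 → Order1. The join is lossless.

Yes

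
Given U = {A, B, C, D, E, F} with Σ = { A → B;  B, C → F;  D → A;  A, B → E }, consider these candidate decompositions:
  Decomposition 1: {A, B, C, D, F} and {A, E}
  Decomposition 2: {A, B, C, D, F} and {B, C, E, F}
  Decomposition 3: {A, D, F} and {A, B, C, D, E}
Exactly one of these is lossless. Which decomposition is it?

Decomposition 1: common = {A}, closure = {A, B, E} → lossless.
Decomposition 2: common = {B, C, F}, closure = {B, C, F} → lossy.
Decomposition 3: common = {A, D}, closure = {A, B, D, E} → lossy.

Decomposition 1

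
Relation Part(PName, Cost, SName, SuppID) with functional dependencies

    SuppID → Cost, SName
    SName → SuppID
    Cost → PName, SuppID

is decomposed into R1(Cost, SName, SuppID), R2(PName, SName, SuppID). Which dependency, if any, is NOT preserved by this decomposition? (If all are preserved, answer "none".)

none

SuppID → Cost, SName lies within R1.
SName → SuppID lies within R1.
Cost → PName, SuppID: restricted closure across fragments reaches PName, SuppID.
Every dependency is enforceable on the fragments, so the decomposition is dependency-preserving.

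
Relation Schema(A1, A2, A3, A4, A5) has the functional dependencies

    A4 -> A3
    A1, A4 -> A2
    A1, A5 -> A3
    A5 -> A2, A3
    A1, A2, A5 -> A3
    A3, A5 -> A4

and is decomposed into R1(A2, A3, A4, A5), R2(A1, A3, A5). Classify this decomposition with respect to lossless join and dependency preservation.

Lossless test: (A3, A5)⁺ = {A2, A3, A4, A5}, which contains all of one fragment — lossless.
Dependency preservation: the restricted closure of {A1, A4} across the fragments never reaches {A2}, so A1, A4 → A2 cannot be enforced without a join — not preserved.

lossless but not dependency-preserving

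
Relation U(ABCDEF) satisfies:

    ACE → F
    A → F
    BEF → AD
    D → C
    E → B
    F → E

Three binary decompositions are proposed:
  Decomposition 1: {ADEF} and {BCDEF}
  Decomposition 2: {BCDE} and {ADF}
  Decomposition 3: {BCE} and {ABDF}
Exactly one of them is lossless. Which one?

Decomposition 1

Decomposition 1: common = {DEF}, closure = {ABCDEF} → lossless.
Decomposition 2: common = {D}, closure = {CD} → lossy.
Decomposition 3: common = {B}, closure = {B} → lossy.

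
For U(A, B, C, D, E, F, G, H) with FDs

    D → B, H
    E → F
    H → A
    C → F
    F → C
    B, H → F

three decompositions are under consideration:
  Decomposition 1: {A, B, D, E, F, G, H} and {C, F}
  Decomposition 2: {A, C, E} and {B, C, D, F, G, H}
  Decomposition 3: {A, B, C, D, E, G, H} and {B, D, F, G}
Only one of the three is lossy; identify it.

Decomposition 2

Decomposition 1: common = {F}, closure = {C, F} → lossless.
Decomposition 2: common = {C}, closure = {C, F} → lossy.
Decomposition 3: common = {B, D, G}, closure = {A, B, C, D, F, G, H} → lossless.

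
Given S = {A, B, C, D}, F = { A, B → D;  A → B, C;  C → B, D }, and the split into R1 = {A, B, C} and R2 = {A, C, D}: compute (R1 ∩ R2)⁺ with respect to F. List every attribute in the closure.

R1 ∩ R2 = {A, C}.
A → B, C applies, adding B
C → B, D applies, adding D
Closure: {A, B, C, D}.

A, B, C, D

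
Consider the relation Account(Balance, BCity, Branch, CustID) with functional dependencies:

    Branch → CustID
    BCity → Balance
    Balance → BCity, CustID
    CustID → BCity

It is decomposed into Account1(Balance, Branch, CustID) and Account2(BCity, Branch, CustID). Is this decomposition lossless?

Yes

Common attributes: Account1 ∩ Account2 = {Branch, CustID}.
Closure of {Branch, CustID}: CustID → BCity applies, adding BCity; BCity → Balance applies, adding Balance. So (Branch, CustID)⁺ = {Balance, BCity, Branch, CustID}.
This closure contains every attribute of Account1, so Account1 ∩ Account2 → Account1. The join is lossless.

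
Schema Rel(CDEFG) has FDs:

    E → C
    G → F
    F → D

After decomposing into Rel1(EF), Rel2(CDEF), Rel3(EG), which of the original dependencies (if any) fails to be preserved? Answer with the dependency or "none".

Check G → F: no single fragment contains all of {FG}, and the restricted closure of {G} across the fragments never reaches {F}.
E → C is preserved.
F → D is preserved.

G → F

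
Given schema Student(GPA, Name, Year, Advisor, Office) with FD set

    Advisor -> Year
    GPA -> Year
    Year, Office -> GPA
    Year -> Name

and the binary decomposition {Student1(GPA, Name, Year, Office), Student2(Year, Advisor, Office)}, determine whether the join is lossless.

Yes

Common attributes: Student1 ∩ Student2 = {Year, Office}.
Closure of {Year, Office}: Year, Office → GPA applies, adding GPA; Year → Name applies, adding Name. So (Year, Office)⁺ = {GPA, Name, Year, Office}.
This closure contains every attribute of Student1, so Student1 ∩ Student2 → Student1. The join is lossless.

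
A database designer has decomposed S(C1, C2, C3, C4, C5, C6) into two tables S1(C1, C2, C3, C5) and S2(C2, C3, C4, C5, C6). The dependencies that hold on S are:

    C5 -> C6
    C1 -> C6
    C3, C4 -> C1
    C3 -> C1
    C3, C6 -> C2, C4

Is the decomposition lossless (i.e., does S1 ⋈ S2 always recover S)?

Common attributes: S1 ∩ S2 = {C2, C3, C5}.
Closure of {C2, C3, C5}: C5 → C6 applies, adding C6; C3 → C1 applies, adding C1; C3, C6 → C2, C4 applies, adding C4. So (C2, C3, C5)⁺ = {C1, C2, C3, C4, C5, C6}.
This closure contains every attribute of S1, so S1 ∩ S2 → S1. The join is lossless.

Yes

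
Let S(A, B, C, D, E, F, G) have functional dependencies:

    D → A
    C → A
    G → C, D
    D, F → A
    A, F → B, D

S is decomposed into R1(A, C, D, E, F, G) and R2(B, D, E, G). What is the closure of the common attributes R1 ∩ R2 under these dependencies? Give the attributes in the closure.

R1 ∩ R2 = {D, E, G}.
D → A applies, adding A
G → C, D applies, adding C
Closure: {A, C, D, E, G}.

A, C, D, E, G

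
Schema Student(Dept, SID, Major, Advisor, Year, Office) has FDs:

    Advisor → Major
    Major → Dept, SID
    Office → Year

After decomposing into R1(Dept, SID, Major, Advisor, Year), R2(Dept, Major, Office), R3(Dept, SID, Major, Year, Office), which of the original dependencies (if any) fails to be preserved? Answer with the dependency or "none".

Advisor → Major lies within R1.
Major → Dept, SID lies within R1.
Office → Year lies within R3.
Every dependency is enforceable on the fragments, so the decomposition is dependency-preserving.

none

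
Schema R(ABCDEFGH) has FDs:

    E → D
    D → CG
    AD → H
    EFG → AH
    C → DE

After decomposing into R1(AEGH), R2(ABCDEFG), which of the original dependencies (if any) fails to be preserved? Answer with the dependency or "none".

none

E → D lies within R2.
D → CG lies within R2.
AD → H: restricted closure across fragments reaches H.
EFG → AH: restricted closure across fragments reaches AH.
C → DE lies within R2.
Every dependency is enforceable on the fragments, so the decomposition is dependency-preserving.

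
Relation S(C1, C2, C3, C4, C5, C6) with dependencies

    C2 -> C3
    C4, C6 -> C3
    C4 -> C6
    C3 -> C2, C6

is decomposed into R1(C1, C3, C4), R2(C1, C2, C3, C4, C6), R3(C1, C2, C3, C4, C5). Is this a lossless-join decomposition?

Chase test. Columns are C1, C2, C3, C4, C5, C6; row i has aⱼ where attribute j ∈ Ri, else bᵢⱼ.
Initial tableau (one row per fragment):
  row 1: a1 b12 a3 a4 b15 b16
  row 2: a1 a2 a3 a4 b25 a6
  row 3: a1 a2 a3 a4 a5 b36
Rows 1 and 2 agree on C4; apply C4→C6 and equate their C6 entries.
Rows 1 and 3 agree on C4; apply C4→C6 and equate their C6 entries.
Rows 1 and 2 agree on C3; apply C3→C2, C6 and equate their C2, C6 entries.
Row 3 is now all distinguished symbols — the join is lossless.

Yes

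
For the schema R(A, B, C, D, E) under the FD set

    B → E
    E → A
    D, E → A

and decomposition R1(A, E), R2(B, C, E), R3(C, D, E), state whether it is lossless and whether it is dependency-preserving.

lossy but dependency-preserving

Lossless test (chase): Rows 1 and 2 agree on E; apply E→A and equate their A entries. Rows 1 and 3 agree on E; apply E→A and equate their A entries. No row becomes fully distinguished — the join is lossy.
Dependency preservation: D, E → A is not contained in any single fragment, but the restricted closure of its left-hand side across the fragments still reaches the right-hand side; the remaining FDs each lie inside some fragment. All dependencies are preserved.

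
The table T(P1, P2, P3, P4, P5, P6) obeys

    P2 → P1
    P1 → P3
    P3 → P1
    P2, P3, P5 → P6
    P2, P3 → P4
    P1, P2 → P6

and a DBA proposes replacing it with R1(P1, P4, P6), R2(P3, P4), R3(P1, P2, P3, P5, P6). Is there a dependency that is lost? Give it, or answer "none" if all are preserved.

P2, P3 → P4

Check P2, P3 → P4: no single fragment contains all of {P2, P3, P4}, and the restricted closure of {P2, P3} across the fragments never reaches {P4}.
P2 → P1 is preserved.
P1 → P3 is preserved.
P3 → P1 is preserved.
P2, P3, P5 → P6 is preserved.
P1, P2 → P6 is preserved.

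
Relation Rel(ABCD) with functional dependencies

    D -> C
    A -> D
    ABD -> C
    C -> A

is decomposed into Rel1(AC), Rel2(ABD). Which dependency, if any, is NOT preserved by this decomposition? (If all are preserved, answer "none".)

D → C: restricted closure across fragments reaches C.
A → D lies within Rel2.
ABD → C: restricted closure across fragments reaches C.
C → A lies within Rel1.
Every dependency is enforceable on the fragments, so the decomposition is dependency-preserving.

none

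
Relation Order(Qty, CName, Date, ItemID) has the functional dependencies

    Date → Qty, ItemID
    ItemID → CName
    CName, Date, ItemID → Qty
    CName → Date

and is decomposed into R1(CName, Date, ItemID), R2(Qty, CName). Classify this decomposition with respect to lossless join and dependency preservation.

lossless and dependency-preserving

Lossless test: (CName)⁺ = {Qty, CName, Date, ItemID}, which contains all of one fragment — lossless.
Dependency preservation: Date → Qty, ItemID; CName, Date, ItemID → Qty are not contained in any single fragment, but the restricted closure of each left-hand side across the fragments still reaches the right-hand side; the remaining FDs each lie inside some fragment. All dependencies are preserved.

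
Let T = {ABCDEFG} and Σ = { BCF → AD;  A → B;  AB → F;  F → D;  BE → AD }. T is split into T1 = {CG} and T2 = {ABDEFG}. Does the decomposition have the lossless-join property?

Common attributes: T1 ∩ T2 = {G}.
No dependency enlarges {G}, so (G)⁺ = {G}.
The closure contains neither all of T1 = {CG} nor all of T2 = {ABDEFG}, so the common attributes are not a superkey of either fragment. The join is lossy.

No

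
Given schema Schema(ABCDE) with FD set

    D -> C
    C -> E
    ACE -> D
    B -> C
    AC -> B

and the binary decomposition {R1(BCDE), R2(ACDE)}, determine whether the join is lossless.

No

Common attributes: R1 ∩ R2 = {CDE}.
No dependency enlarges {CDE}, so (CDE)⁺ = {CDE}.
The closure contains neither all of R1 = {BCDE} nor all of R2 = {ACDE}, so the common attributes are not a superkey of either fragment. The join is lossy.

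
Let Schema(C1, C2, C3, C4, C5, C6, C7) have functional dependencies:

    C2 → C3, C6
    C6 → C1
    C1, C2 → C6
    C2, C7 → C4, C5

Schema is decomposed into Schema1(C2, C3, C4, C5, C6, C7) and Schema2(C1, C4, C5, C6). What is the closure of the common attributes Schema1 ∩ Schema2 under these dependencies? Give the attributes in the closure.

Schema1 ∩ Schema2 = {C4, C5, C6}.
C6 → C1 applies, adding C1
Closure: {C1, C4, C5, C6}.

C1, C4, C5, C6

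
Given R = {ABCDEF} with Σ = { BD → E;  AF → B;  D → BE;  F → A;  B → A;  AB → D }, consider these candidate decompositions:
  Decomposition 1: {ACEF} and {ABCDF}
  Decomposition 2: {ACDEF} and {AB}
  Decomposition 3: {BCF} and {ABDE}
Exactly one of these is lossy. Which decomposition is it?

Decomposition 1: common = {ACF}, closure = {ABCDEF} → lossless.
Decomposition 2: common = {A}, closure = {A} → lossy.
Decomposition 3: common = {B}, closure = {ABDE} → lossless.

Decomposition 2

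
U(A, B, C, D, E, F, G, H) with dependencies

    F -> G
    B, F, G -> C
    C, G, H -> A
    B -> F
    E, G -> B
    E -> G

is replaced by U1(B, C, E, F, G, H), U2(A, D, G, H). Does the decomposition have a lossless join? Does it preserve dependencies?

Lossless test: (G, H)⁺ = {G, H}, which is a superkey of neither fragment — lossy.
Dependency preservation: the restricted closure of {C, G, H} across the fragments never reaches {A}, so C, G, H → A cannot be enforced without a join — not preserved.

lossy and not dependency-preserving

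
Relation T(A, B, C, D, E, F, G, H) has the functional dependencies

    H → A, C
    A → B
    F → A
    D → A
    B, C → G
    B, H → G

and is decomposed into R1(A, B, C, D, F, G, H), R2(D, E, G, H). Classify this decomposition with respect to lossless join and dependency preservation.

lossy but dependency-preserving

Lossless test: (D, G, H)⁺ = {A, B, C, D, G, H}, which is a superkey of neither fragment — lossy.
Dependency preservation: every FD's attributes lie within a single fragment, so each can be enforced locally — preserved.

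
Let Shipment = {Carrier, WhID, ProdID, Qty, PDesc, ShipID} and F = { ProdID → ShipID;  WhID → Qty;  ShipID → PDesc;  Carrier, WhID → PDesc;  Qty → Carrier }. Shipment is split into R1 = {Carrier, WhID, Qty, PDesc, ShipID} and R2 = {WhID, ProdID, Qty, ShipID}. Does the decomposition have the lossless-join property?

Common attributes: R1 ∩ R2 = {WhID, Qty, ShipID}.
Closure of {WhID, Qty, ShipID}: ShipID → PDesc applies, adding PDesc; Qty → Carrier applies, adding Carrier. So (WhID, Qty, ShipID)⁺ = {Carrier, WhID, Qty, PDesc, ShipID}.
This closure contains every attribute of R1, so R1 ∩ R2 → R1. The join is lossless.

Yes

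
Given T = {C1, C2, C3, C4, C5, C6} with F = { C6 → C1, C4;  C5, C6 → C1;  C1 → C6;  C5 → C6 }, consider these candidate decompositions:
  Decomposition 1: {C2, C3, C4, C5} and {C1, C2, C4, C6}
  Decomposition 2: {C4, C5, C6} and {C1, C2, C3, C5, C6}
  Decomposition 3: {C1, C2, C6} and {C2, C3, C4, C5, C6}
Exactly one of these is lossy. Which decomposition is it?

Decomposition 1: common = {C2, C4}, closure = {C2, C4} → lossy.
Decomposition 2: common = {C5, C6}, closure = {C1, C4, C5, C6} → lossless.
Decomposition 3: common = {C2, C6}, closure = {C1, C2, C4, C6} → lossless.

Decomposition 1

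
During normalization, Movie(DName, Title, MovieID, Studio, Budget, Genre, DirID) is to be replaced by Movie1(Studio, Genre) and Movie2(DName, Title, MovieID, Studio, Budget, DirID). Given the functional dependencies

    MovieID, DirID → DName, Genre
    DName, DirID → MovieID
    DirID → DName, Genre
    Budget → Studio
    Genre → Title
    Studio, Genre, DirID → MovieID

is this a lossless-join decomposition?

No

Common attributes: Movie1 ∩ Movie2 = {Studio}.
No dependency enlarges {Studio}, so (Studio)⁺ = {Studio}.
The closure contains neither all of Movie1 = {Studio, Genre} nor all of Movie2 = {DName, Title, MovieID, Studio, Budget, DirID}, so the common attributes are not a superkey of either fragment. The join is lossy.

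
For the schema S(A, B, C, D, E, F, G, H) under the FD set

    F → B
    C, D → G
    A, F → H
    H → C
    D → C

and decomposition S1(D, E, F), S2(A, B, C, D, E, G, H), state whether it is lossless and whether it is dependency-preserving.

Lossless test: (D, E)⁺ = {C, D, E, G}, which is a superkey of neither fragment — lossy.
Dependency preservation: the restricted closure of {F} across the fragments never reaches {B}, so F → B cannot be enforced without a join — not preserved.

lossy and not dependency-preserving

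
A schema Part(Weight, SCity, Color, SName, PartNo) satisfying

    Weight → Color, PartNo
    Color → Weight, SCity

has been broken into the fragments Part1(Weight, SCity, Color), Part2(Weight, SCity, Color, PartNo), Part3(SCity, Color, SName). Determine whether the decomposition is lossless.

Chase test. Columns are Weight, SCity, Color, SName, PartNo; row i has aⱼ where attribute j ∈ Parti, else bᵢⱼ.
Initial tableau (one row per fragment):
  row 1: a1 a2 a3 b14 b15
  row 2: a1 a2 a3 b24 a5
  row 3: b31 a2 a3 a4 b35
Rows 1 and 2 agree on Weight; apply Weight→Color, PartNo and equate their Color, PartNo entries.
Rows 1 and 3 agree on Color; apply Color→Weight, SCity and equate their Weight, SCity entries.
Rows 1 and 3 agree on Weight; apply Weight→Color, PartNo and equate their Color, PartNo entries.
Row 3 is now all distinguished symbols — the join is lossless.

Yes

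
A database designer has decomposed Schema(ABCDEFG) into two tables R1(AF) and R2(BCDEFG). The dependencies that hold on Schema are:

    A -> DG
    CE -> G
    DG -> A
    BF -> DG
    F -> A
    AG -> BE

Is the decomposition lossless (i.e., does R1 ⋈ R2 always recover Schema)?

Common attributes: R1 ∩ R2 = {F}.
Closure of {F}: F → A applies, adding A; A → DG applies, adding DG; AG → BE applies, adding BE. So (F)⁺ = {ABDEFG}.
This closure contains every attribute of R1, so R1 ∩ R2 → R1. The join is lossless.

Yes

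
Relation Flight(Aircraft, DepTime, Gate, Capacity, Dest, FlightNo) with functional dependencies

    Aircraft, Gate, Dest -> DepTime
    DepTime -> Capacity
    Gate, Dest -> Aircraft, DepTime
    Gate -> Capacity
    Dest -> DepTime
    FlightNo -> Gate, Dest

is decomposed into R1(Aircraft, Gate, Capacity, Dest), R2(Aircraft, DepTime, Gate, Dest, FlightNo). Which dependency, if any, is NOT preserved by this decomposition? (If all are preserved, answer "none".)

DepTime -> Capacity

Check DepTime → Capacity: no single fragment contains all of {DepTime, Capacity}, and the restricted closure of {DepTime} across the fragments never reaches {Capacity}.
Aircraft, Gate, Dest → DepTime is preserved.
Gate, Dest → Aircraft, DepTime is preserved.
Gate → Capacity is preserved.
Dest → DepTime is preserved.
FlightNo → Gate, Dest is preserved.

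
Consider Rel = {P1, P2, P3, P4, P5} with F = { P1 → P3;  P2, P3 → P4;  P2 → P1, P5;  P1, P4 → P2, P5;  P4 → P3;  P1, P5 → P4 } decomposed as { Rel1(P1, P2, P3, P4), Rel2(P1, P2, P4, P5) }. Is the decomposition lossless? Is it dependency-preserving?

Lossless test: (P1, P2, P4)⁺ = {P1, P2, P3, P4, P5}, which contains all of one fragment — lossless.
Dependency preservation: every FD's attributes lie within a single fragment, so each can be enforced locally — preserved.

lossless and dependency-preserving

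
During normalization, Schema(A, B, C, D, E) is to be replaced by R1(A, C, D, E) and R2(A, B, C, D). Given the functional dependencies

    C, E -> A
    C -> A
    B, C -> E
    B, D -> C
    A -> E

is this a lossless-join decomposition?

Common attributes: R1 ∩ R2 = {A, C, D}.
Closure of {A, C, D}: A → E applies, adding E. So (A, C, D)⁺ = {A, C, D, E}.
This closure contains every attribute of R1, so R1 ∩ R2 → R1. The join is lossless.

Yes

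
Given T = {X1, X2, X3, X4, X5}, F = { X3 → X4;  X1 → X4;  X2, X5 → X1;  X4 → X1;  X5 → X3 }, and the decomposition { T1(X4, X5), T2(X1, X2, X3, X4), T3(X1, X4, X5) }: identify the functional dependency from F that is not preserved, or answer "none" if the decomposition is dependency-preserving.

Check X5 → X3: no single fragment contains all of {X3, X5}, and the restricted closure of {X5} across the fragments never reaches {X3}.
X3 → X4 is preserved.
X1 → X4 is preserved.
X2, X5 → X1 is preserved.
X4 → X1 is preserved.

X5 → X3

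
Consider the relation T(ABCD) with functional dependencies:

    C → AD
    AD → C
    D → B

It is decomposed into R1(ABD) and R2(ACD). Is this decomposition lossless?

Common attributes: R1 ∩ R2 = {AD}.
Closure of {AD}: AD → C applies, adding C; D → B applies, adding B. So (AD)⁺ = {ABCD}.
This closure contains every attribute of R1, so R1 ∩ R2 → R1. The join is lossless.

Yes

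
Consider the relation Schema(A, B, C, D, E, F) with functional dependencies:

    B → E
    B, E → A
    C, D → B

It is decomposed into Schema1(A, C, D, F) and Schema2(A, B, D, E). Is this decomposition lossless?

No

Common attributes: Schema1 ∩ Schema2 = {A, D}.
No dependency enlarges {A, D}, so (A, D)⁺ = {A, D}.
The closure contains neither all of Schema1 = {A, C, D, F} nor all of Schema2 = {A, B, D, E}, so the common attributes are not a superkey of either fragment. The join is lossy.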